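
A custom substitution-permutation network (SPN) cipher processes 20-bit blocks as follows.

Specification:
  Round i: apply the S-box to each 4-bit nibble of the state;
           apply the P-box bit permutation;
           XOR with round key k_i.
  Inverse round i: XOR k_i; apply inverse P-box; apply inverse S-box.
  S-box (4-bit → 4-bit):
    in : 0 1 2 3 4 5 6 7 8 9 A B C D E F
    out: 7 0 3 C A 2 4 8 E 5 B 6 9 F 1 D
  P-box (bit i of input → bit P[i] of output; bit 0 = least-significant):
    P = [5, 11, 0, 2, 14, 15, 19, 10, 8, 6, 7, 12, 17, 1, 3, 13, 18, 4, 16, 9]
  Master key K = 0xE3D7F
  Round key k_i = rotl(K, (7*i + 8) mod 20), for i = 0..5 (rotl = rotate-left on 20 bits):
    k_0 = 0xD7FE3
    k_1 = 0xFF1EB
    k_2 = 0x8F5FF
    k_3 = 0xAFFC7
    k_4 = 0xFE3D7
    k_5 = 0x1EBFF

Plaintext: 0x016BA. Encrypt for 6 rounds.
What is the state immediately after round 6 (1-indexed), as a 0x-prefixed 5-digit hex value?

s_0 = plaintext = 0x016BA
s_1 = Round(s_0, k_0) = 0x0F757
s_2 = Round(s_1, k_1) = 0x841F7
s_3 = Round(s_2, k_2) = 0x193E9
s_4 = Round(s_3, k_3) = 0x8AF6E
s_5 = Round(s_4, k_4) = 0x4D065
s_6 = Round(s_5, k_5) = 0xBC025

0xBC025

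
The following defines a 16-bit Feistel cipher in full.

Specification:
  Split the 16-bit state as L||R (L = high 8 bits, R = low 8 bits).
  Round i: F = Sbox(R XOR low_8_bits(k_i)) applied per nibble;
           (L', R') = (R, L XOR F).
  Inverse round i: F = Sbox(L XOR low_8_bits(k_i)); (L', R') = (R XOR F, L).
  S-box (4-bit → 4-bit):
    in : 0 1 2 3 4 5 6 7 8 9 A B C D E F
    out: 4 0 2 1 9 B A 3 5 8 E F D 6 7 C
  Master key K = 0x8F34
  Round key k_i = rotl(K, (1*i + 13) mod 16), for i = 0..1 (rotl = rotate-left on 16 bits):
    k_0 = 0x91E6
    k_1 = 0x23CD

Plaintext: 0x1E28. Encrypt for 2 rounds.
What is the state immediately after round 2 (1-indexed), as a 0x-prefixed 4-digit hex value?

0xC961

s_0 = plaintext = 0x1E28
s_1 = Round(s_0, k_0) = 0x28C9
s_2 = Round(s_1, k_1) = 0xC961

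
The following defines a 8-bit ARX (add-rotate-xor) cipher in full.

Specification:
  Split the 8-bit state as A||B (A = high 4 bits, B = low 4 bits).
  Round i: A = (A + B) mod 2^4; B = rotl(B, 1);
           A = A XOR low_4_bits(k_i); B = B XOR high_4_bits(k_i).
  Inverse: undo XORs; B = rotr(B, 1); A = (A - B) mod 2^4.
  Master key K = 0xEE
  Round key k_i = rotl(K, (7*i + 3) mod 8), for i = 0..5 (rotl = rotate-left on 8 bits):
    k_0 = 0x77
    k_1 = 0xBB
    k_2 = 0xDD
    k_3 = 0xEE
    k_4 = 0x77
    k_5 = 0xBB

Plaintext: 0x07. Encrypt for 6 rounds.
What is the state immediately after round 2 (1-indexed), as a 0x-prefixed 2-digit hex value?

0x28

s_0 = plaintext = 0x07
s_1 = Round(s_0, k_0) = 0x09
s_2 = Round(s_1, k_1) = 0x28
s_3 = Round(s_2, k_2) = 0x7C
s_4 = Round(s_3, k_3) = 0xD7
s_5 = Round(s_4, k_4) = 0x39
s_6 = Round(s_5, k_5) = 0x78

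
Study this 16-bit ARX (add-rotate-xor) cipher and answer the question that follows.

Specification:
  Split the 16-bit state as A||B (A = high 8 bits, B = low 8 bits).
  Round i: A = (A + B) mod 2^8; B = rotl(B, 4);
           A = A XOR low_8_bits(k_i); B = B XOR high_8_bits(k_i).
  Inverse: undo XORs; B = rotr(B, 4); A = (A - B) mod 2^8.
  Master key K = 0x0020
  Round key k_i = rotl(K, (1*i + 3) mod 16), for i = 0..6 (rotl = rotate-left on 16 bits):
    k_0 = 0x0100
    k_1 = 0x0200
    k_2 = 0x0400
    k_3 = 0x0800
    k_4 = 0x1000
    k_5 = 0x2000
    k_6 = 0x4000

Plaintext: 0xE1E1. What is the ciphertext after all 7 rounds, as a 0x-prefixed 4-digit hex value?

0x0FE9

s_0 = plaintext = 0xE1E1
s_1 = Round(s_0, k_0) = 0xC21F
s_2 = Round(s_1, k_1) = 0xE1F3
s_3 = Round(s_2, k_2) = 0xD43B
s_4 = Round(s_3, k_3) = 0x0FBB
s_5 = Round(s_4, k_4) = 0xCAAB
s_6 = Round(s_5, k_5) = 0x759A
s_7 = Round(s_6, k_6) = 0x0FE9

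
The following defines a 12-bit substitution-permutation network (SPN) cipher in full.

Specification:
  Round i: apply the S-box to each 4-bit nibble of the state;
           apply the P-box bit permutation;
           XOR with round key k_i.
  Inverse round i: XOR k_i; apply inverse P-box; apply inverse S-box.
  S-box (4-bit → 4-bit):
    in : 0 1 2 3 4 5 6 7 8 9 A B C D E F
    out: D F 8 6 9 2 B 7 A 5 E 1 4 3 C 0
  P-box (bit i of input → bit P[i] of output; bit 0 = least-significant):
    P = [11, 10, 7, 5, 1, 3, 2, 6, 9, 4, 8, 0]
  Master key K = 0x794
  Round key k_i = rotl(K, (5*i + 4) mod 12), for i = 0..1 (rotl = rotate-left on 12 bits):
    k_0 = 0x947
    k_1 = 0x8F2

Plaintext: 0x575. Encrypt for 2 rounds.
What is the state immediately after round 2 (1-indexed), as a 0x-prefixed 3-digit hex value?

s_0 = plaintext = 0x575
s_1 = Round(s_0, k_0) = 0xD59
s_2 = Round(s_1, k_1) = 0x26A

0x26A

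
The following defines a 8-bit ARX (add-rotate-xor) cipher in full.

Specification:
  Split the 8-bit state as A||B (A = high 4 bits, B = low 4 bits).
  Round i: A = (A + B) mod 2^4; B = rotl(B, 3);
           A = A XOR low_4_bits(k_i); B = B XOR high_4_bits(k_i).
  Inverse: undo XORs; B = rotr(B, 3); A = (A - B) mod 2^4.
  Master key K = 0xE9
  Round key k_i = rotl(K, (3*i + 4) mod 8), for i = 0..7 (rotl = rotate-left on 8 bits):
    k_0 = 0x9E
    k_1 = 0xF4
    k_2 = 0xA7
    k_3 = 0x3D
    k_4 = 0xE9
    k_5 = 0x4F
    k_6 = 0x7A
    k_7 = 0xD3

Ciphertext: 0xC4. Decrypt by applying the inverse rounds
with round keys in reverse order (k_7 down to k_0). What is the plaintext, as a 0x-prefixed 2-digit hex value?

s_0 = ciphertext = 0xC4
s_1 = InvRound(s_0, k_7) = 0xC3
s_2 = InvRound(s_1, k_6) = 0xE8
s_3 = InvRound(s_2, k_5) = 0x89
s_4 = InvRound(s_3, k_4) = 0x3E
s_5 = InvRound(s_4, k_3) = 0x3B
s_6 = InvRound(s_5, k_2) = 0x22
s_7 = InvRound(s_6, k_1) = 0xBB
s_8 = InvRound(s_7, k_0) = 0x14

0x14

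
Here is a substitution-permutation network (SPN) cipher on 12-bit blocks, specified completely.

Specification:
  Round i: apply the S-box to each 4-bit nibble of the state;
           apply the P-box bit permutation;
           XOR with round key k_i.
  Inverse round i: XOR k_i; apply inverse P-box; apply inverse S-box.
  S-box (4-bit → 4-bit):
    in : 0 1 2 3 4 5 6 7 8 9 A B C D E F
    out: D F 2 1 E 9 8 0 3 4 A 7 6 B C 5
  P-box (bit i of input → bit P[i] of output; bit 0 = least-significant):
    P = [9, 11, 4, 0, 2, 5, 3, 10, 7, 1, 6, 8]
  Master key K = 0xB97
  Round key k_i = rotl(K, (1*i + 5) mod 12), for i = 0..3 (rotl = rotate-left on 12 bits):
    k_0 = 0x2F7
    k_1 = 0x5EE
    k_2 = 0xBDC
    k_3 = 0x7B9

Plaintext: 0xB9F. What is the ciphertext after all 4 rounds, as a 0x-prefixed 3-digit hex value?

s_0 = plaintext = 0xB9F
s_1 = Round(s_0, k_0) = 0x02D
s_2 = Round(s_1, k_1) = 0xE0F
s_3 = Round(s_2, k_2) = 0xC80
s_4 = Round(s_3, k_3) = 0x5CE

0x5CE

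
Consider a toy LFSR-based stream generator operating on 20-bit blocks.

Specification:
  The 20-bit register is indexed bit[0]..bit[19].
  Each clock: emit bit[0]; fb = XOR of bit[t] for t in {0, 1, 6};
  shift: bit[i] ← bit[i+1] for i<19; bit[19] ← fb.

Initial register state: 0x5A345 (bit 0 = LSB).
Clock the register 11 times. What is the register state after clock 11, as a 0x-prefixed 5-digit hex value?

0x8D4B4

reg_0 = 0x5A345
clock 1: out=1, reg = 0x2D1A2
clock 2: out=0, reg = 0x968D1
clock 3: out=1, reg = 0x4B468
clock 4: out=0, reg = 0xA5A34
clock 5: out=0, reg = 0x52D1A
clock 6: out=0, reg = 0xA968D
clock 7: out=1, reg = 0xD4B46
clock 8: out=0, reg = 0x6A5A3
clock 9: out=1, reg = 0x352D1
clock 10: out=1, reg = 0x1A968
clock 11: out=0, reg = 0x8D4B4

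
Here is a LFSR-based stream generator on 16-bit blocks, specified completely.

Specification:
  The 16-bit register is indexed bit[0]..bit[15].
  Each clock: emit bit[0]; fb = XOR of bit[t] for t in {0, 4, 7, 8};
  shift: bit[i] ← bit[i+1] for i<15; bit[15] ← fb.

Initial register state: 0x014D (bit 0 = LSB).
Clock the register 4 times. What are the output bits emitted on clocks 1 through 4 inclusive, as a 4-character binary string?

1011

reg_0 = 0x014D
clock 1: out=1, reg = 0x00A6
clock 2: out=0, reg = 0x8053
clock 3: out=1, reg = 0x4029
clock 4: out=1, reg = 0xA014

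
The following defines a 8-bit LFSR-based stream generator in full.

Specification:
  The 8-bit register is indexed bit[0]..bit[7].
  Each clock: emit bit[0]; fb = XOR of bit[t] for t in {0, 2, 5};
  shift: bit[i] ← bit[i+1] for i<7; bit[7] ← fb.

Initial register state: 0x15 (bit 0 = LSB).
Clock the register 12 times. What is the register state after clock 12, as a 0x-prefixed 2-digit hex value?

0x09

reg_0 = 0x15
clock 1: out=1, reg = 0x0A
clock 2: out=0, reg = 0x05
clock 3: out=1, reg = 0x02
clock 4: out=0, reg = 0x01
clock 5: out=1, reg = 0x80
clock 6: out=0, reg = 0x40
clock 7: out=0, reg = 0x20
clock 8: out=0, reg = 0x90
clock 9: out=0, reg = 0x48
clock 10: out=0, reg = 0x24
clock 11: out=0, reg = 0x12
clock 12: out=0, reg = 0x09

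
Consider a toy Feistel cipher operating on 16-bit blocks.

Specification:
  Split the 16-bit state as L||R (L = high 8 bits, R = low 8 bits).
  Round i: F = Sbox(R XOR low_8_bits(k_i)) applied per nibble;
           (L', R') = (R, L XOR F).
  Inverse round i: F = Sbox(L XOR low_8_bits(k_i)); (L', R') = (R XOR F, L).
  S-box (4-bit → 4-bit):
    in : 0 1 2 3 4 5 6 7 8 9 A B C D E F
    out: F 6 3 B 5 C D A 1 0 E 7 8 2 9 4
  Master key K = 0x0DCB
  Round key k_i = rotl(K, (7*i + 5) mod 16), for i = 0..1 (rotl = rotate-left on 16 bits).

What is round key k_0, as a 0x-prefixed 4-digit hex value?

K = 0x0DCB
k_0 = rotl(K, (7*0+5) mod 16) = rotl(K, 5) = 0xB961

0xB961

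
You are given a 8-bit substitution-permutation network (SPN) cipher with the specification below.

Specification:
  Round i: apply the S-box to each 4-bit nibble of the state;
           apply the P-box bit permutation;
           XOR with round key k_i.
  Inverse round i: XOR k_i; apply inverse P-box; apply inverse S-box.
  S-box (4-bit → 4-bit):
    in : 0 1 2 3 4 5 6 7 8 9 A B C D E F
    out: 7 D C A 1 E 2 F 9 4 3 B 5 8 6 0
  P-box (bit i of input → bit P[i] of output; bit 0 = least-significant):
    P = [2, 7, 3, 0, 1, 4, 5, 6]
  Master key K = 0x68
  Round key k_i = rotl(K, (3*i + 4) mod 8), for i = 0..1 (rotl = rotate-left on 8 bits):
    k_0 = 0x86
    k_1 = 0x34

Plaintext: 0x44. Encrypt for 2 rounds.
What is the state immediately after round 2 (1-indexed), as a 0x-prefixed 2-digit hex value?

0xFA

s_0 = plaintext = 0x44
s_1 = Round(s_0, k_0) = 0x80
s_2 = Round(s_1, k_1) = 0xFA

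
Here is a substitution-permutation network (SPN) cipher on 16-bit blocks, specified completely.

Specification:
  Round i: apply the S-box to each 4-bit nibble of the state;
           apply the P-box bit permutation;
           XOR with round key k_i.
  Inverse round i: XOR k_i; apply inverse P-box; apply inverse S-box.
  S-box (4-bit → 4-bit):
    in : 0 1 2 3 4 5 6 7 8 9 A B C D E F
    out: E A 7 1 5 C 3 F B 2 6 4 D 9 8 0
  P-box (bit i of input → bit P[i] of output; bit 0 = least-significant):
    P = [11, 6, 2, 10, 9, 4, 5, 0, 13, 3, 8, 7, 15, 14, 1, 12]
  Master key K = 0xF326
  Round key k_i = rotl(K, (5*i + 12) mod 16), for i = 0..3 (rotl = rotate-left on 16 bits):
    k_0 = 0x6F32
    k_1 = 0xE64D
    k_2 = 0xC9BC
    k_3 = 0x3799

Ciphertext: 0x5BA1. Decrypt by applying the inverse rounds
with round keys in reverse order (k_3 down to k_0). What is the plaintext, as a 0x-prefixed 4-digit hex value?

0x2739

s_0 = ciphertext = 0x5BA1
s_1 = InvRound(s_0, k_3) = 0x96AD
s_2 = InvRound(s_1, k_2) = 0x1B8D
s_3 = InvRound(s_2, k_1) = 0x8CF8
s_4 = InvRound(s_3, k_0) = 0x2739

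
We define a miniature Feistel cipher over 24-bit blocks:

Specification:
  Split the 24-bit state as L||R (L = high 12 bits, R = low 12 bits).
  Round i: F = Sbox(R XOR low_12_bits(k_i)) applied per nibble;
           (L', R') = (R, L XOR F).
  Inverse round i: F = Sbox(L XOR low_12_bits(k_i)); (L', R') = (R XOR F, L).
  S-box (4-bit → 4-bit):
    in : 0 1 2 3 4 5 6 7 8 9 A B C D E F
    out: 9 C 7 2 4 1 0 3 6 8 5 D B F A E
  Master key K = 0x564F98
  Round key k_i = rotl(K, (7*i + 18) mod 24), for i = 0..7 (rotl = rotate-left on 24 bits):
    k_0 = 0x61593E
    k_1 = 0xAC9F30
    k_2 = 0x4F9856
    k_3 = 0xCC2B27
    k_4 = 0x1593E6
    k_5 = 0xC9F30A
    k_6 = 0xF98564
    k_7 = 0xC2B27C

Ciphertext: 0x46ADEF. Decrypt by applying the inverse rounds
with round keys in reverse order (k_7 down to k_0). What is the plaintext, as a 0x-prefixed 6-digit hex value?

s_0 = ciphertext = 0x46ADEF
s_1 = InvRound(s_0, k_7) = 0xD2F46A
s_2 = InvRound(s_1, k_6) = 0x227D2F
s_3 = InvRound(s_2, k_5) = 0x150227
s_4 = InvRound(s_3, k_4) = 0x5F7150
s_5 = InvRound(s_4, k_3) = 0xBA95F7
s_6 = InvRound(s_5, k_2) = 0x719BA9
s_7 = InvRound(s_6, k_1) = 0xDD1719
s_8 = InvRound(s_7, k_0) = 0x3B7DD1

0x3B7DD1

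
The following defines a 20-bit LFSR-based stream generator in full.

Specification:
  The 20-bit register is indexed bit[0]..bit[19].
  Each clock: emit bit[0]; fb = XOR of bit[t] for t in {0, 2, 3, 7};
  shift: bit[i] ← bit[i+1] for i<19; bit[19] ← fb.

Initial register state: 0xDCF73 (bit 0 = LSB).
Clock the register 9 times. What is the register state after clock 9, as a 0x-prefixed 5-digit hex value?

0x6FEE7

reg_0 = 0xDCF73
clock 1: out=1, reg = 0xEE7B9
clock 2: out=1, reg = 0xF73DC
clock 3: out=0, reg = 0xFB9EE
clock 4: out=0, reg = 0xFDCF7
clock 5: out=1, reg = 0xFEE7B
clock 6: out=1, reg = 0x7F73D
clock 7: out=1, reg = 0xBFB9E
clock 8: out=0, reg = 0xDFDCF
clock 9: out=1, reg = 0x6FEE7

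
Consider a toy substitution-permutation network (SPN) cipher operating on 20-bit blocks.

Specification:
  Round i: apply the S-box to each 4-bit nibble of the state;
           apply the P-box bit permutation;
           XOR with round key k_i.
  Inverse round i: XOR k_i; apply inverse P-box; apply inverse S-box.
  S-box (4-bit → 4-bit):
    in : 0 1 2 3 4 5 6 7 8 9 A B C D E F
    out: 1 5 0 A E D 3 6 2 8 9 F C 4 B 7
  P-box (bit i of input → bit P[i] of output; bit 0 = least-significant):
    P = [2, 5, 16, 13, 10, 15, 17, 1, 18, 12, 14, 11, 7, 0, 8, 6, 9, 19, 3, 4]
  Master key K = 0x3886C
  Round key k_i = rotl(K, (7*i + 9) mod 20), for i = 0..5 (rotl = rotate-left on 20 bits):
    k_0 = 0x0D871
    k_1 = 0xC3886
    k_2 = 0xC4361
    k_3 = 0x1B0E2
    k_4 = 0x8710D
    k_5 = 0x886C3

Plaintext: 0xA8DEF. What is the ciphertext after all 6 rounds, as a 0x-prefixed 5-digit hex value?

s_0 = plaintext = 0xA8DEF
s_1 = Round(s_0, k_0) = 0x11E46
s_2 = Round(s_1, k_1) = 0xAA328
s_3 = Round(s_2, k_2) = 0xC5991
s_4 = Round(s_3, k_3) = 0x0B93C
s_5 = Round(s_4, k_4) = 0x9DACE
s_6 = Round(s_5, k_5) = 0xEAFF5

0xEAFF5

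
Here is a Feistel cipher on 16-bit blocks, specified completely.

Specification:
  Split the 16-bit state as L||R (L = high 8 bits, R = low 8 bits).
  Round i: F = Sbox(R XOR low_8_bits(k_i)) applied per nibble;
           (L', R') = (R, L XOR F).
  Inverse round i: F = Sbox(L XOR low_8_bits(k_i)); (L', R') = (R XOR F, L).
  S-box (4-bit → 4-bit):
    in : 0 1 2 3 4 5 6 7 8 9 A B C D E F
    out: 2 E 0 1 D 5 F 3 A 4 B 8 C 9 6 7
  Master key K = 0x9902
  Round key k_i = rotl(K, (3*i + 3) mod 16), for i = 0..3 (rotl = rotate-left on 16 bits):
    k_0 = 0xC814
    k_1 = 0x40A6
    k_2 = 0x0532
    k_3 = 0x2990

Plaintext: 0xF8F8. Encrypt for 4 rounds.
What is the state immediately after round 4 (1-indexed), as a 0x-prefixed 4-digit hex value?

0x0FAF

s_0 = plaintext = 0xF8F8
s_1 = Round(s_0, k_0) = 0xF894
s_2 = Round(s_1, k_1) = 0x94E8
s_3 = Round(s_2, k_2) = 0xE80F
s_4 = Round(s_3, k_3) = 0x0FAF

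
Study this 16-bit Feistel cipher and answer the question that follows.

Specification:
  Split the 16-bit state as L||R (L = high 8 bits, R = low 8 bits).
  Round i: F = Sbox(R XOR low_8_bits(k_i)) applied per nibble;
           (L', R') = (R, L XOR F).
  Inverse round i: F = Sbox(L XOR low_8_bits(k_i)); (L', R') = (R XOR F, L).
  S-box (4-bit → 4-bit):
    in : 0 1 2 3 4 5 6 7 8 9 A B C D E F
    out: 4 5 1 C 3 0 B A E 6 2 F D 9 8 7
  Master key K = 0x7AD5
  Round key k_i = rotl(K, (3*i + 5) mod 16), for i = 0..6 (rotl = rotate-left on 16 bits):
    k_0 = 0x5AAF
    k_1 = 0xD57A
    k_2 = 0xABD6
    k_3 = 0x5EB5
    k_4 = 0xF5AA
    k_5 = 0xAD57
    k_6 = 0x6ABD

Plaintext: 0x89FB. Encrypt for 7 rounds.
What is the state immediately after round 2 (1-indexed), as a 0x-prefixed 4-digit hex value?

s_0 = plaintext = 0x89FB
s_1 = Round(s_0, k_0) = 0xFB8A
s_2 = Round(s_1, k_1) = 0x8A8F
s_3 = Round(s_2, k_2) = 0x8F8C
s_4 = Round(s_3, k_3) = 0x8C49
s_5 = Round(s_4, k_4) = 0x4900
s_6 = Round(s_5, k_5) = 0x0043
s_7 = Round(s_6, k_6) = 0x4378

0x8A8F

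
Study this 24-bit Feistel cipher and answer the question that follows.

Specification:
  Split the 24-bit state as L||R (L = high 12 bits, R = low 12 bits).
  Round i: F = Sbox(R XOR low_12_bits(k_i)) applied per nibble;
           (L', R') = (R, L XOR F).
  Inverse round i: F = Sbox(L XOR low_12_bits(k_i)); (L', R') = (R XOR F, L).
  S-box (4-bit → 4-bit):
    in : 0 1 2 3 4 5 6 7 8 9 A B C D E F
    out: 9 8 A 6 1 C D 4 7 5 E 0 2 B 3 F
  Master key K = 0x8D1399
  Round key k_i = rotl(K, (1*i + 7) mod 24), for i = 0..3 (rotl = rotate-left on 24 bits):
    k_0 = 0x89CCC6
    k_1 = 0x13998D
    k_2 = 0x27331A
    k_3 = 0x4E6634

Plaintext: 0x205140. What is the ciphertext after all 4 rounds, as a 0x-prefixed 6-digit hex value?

0x995754

s_0 = plaintext = 0x205140
s_1 = Round(s_0, k_0) = 0x140978
s_2 = Round(s_1, k_1) = 0x9788BC
s_3 = Round(s_2, k_2) = 0x8BC995
s_4 = Round(s_3, k_3) = 0x995754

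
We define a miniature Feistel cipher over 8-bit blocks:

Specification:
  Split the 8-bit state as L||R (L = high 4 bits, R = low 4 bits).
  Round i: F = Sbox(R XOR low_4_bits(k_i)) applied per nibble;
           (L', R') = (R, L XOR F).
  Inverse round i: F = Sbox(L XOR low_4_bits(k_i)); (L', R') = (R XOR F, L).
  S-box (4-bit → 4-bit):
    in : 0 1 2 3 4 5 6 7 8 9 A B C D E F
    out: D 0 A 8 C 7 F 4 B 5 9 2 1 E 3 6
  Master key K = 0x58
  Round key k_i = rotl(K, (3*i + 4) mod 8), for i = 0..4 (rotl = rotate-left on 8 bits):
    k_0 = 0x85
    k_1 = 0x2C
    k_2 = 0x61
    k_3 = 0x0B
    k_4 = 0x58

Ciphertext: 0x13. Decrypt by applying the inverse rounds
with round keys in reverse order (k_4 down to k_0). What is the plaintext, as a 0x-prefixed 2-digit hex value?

s_0 = ciphertext = 0x13
s_1 = InvRound(s_0, k_4) = 0x61
s_2 = InvRound(s_1, k_3) = 0xF6
s_3 = InvRound(s_2, k_2) = 0x5F
s_4 = InvRound(s_3, k_1) = 0xA5
s_5 = InvRound(s_4, k_0) = 0x3A

0x3A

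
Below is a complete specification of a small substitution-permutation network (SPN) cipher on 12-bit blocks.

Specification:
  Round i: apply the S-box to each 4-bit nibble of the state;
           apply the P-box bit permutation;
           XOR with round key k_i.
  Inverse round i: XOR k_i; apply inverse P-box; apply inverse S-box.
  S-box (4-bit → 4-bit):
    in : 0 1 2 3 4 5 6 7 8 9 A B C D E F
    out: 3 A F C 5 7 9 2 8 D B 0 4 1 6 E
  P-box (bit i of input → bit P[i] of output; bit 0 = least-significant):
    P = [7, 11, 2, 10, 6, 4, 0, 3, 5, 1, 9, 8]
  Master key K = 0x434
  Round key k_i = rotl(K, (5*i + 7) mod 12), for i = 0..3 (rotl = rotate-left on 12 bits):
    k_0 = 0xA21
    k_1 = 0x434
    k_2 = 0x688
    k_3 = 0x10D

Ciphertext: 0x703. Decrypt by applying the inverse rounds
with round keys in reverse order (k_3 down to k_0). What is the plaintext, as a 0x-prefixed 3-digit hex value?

s_0 = ciphertext = 0x703
s_1 = InvRound(s_0, k_3) = 0xE83
s_2 = InvRound(s_1, k_2) = 0x737
s_3 = InvRound(s_2, k_1) = 0xFCB
s_4 = InvRound(s_3, k_0) = 0xA66

0xA66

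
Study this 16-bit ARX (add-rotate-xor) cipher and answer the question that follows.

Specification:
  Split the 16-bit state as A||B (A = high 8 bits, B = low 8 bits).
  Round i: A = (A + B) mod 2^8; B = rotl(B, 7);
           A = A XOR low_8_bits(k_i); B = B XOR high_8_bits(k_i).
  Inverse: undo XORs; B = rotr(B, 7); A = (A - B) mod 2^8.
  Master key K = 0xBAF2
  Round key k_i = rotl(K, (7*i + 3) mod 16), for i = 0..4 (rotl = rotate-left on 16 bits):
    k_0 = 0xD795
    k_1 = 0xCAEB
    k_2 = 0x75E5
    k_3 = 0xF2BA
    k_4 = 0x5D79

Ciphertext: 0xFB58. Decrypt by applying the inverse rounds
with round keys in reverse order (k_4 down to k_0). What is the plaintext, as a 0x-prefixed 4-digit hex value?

s_0 = ciphertext = 0xFB58
s_1 = InvRound(s_0, k_4) = 0x780A
s_2 = InvRound(s_1, k_3) = 0xD1F1
s_3 = InvRound(s_2, k_2) = 0x2B09
s_4 = InvRound(s_3, k_1) = 0x3987
s_5 = InvRound(s_4, k_0) = 0x0CA0

0x0CA0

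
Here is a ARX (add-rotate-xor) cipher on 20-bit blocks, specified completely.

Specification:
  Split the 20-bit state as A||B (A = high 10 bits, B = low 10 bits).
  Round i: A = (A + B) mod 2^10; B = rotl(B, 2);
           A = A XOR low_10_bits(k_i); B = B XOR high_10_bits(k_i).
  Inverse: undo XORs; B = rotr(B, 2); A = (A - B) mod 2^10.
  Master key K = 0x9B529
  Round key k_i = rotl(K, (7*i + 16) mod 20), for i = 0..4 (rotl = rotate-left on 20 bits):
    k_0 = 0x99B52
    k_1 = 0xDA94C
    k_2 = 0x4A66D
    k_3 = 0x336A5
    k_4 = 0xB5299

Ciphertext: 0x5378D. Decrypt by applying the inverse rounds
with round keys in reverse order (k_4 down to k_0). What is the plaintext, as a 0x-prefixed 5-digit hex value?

s_0 = ciphertext = 0x5378D
s_1 = InvRound(s_0, k_4) = 0x9F956
s_2 = InvRound(s_1, k_3) = 0x5D766
s_3 = InvRound(s_2, k_2) = 0xE1793
s_4 = InvRound(s_3, k_1) = 0x62D3E
s_5 = InvRound(s_4, k_0) = 0x80CD6

0x80CD6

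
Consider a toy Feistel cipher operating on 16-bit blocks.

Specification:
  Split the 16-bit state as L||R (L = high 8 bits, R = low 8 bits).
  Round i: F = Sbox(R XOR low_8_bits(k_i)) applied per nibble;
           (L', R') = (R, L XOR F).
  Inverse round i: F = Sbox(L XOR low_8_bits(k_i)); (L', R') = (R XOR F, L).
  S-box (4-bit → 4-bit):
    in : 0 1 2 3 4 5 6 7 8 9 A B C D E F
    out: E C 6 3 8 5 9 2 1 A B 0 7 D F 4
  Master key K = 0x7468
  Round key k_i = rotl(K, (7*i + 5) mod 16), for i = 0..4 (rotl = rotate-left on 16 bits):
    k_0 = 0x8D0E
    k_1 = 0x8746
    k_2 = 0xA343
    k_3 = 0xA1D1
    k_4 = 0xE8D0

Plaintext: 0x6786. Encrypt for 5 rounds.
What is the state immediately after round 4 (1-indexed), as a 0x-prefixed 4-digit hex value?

0x364A

s_0 = plaintext = 0x6786
s_1 = Round(s_0, k_0) = 0x8676
s_2 = Round(s_1, k_1) = 0x76B8
s_3 = Round(s_2, k_2) = 0xB836
s_4 = Round(s_3, k_3) = 0x364A
s_5 = Round(s_4, k_4) = 0x4A9D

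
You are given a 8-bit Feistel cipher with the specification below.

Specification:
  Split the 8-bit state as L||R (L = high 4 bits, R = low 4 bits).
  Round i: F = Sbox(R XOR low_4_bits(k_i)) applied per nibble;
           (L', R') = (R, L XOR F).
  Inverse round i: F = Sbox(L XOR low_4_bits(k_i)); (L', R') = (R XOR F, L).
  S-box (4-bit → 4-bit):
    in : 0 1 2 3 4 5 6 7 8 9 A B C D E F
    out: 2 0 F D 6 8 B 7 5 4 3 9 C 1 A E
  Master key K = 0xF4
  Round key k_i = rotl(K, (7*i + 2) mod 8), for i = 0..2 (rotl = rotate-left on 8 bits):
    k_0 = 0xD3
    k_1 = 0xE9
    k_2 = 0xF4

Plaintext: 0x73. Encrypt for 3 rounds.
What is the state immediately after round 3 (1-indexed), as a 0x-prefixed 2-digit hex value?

0xFC

s_0 = plaintext = 0x73
s_1 = Round(s_0, k_0) = 0x35
s_2 = Round(s_1, k_1) = 0x5F
s_3 = Round(s_2, k_2) = 0xFC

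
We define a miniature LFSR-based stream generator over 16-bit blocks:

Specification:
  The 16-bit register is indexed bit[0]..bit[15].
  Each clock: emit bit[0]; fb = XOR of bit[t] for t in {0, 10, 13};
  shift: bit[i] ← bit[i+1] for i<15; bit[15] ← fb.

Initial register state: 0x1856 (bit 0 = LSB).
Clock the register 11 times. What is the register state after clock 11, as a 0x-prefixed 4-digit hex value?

reg_0 = 0x1856
clock 1: out=0, reg = 0x0C2B
clock 2: out=1, reg = 0x0615
clock 3: out=1, reg = 0x030A
clock 4: out=0, reg = 0x0185
clock 5: out=1, reg = 0x80C2
clock 6: out=0, reg = 0x4061
clock 7: out=1, reg = 0xA030
clock 8: out=0, reg = 0xD018
clock 9: out=0, reg = 0x680C
clock 10: out=0, reg = 0xB406
clock 11: out=0, reg = 0x5A03

0x5A03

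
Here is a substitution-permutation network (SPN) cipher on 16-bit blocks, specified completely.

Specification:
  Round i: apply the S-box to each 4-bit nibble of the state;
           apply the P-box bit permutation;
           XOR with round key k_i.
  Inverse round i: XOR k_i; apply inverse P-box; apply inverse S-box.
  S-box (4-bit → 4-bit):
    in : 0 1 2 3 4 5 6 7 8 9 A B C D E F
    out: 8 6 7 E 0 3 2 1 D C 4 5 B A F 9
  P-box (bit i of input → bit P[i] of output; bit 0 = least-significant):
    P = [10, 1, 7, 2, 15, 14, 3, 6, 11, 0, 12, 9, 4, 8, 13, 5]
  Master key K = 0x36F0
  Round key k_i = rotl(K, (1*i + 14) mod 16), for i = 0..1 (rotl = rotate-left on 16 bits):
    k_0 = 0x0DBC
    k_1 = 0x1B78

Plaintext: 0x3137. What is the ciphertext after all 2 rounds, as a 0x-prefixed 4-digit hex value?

s_0 = plaintext = 0x3137
s_1 = Round(s_0, k_0) = 0x78D5
s_2 = Round(s_1, k_1) = 0x452A

0x452A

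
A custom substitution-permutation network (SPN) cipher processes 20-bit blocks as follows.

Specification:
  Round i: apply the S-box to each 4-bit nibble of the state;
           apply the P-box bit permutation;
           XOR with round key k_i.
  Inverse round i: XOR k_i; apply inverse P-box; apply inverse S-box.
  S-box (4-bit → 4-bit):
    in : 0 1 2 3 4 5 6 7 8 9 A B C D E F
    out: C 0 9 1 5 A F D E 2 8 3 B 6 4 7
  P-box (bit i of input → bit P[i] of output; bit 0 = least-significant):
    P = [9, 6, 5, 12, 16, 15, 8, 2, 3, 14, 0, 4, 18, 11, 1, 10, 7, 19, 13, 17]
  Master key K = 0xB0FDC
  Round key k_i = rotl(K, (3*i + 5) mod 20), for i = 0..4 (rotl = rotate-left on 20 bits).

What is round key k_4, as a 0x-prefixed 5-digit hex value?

0x961FB

K = 0xB0FDC
k_0 = rotl(K, (3*0+5) mod 20) = rotl(K, 5) = 0x1FB96
k_1 = rotl(K, (3*1+5) mod 20) = rotl(K, 8) = 0xFDCB0
k_2 = rotl(K, (3*2+5) mod 20) = rotl(K, 11) = 0xEE587
k_3 = rotl(K, (3*3+5) mod 20) = rotl(K, 14) = 0x72C3F
k_4 = rotl(K, (3*4+5) mod 20) = rotl(K, 17) = 0x961FB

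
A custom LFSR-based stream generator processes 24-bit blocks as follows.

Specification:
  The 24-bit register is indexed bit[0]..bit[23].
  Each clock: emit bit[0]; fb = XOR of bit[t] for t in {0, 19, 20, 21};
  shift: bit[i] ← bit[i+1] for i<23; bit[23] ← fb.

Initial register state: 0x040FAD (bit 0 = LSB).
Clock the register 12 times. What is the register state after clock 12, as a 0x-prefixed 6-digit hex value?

0x1F5040

reg_0 = 0x040FAD
clock 1: out=1, reg = 0x8207D6
clock 2: out=0, reg = 0x4103EB
clock 3: out=1, reg = 0xA081F5
clock 4: out=1, reg = 0x5040FA
clock 5: out=0, reg = 0xA8207D
clock 6: out=1, reg = 0xD4103E
clock 7: out=0, reg = 0xEA081F
clock 8: out=1, reg = 0xF5040F
clock 9: out=1, reg = 0xFA8207
clock 10: out=1, reg = 0x7D4103
clock 11: out=1, reg = 0x3EA081
clock 12: out=1, reg = 0x1F5040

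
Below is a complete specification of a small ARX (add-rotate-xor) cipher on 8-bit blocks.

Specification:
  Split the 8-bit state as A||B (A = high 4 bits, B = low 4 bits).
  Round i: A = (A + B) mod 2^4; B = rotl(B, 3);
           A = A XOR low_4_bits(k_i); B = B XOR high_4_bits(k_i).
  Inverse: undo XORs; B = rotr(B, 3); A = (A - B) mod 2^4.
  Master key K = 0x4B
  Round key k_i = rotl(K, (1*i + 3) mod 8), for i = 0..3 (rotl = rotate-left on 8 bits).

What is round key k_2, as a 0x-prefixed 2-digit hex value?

K = 0x4B
k_0 = rotl(K, (1*0+3) mod 8) = rotl(K, 3) = 0x5A
k_1 = rotl(K, (1*1+3) mod 8) = rotl(K, 4) = 0xB4
k_2 = rotl(K, (1*2+3) mod 8) = rotl(K, 5) = 0x69

0x69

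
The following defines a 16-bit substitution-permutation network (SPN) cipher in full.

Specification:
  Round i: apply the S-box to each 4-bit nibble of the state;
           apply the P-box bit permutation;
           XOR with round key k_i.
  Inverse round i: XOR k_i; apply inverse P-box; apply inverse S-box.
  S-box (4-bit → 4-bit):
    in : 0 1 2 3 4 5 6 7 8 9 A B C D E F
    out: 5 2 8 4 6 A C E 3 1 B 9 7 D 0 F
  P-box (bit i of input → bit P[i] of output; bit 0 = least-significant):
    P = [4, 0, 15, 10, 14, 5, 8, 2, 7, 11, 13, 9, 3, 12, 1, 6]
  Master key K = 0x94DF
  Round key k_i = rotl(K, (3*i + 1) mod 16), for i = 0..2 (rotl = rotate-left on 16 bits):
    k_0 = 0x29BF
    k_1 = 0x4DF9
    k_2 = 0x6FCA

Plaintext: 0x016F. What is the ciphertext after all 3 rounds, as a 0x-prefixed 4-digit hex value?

s_0 = plaintext = 0x016F
s_1 = Round(s_0, k_0) = 0xA4A0
s_2 = Round(s_1, k_1) = 0xB585
s_3 = Round(s_2, k_2) = 0x21A3

0x21A3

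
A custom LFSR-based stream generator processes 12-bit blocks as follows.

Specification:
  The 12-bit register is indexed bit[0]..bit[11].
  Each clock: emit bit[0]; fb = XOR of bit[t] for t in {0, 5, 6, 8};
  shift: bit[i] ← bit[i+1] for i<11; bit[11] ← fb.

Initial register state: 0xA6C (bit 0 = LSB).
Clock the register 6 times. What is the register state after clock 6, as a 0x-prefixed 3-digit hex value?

0x729

reg_0 = 0xA6C
clock 1: out=0, reg = 0x536
clock 2: out=0, reg = 0x29B
clock 3: out=1, reg = 0x94D
clock 4: out=1, reg = 0xCA6
clock 5: out=0, reg = 0xE53
clock 6: out=1, reg = 0x729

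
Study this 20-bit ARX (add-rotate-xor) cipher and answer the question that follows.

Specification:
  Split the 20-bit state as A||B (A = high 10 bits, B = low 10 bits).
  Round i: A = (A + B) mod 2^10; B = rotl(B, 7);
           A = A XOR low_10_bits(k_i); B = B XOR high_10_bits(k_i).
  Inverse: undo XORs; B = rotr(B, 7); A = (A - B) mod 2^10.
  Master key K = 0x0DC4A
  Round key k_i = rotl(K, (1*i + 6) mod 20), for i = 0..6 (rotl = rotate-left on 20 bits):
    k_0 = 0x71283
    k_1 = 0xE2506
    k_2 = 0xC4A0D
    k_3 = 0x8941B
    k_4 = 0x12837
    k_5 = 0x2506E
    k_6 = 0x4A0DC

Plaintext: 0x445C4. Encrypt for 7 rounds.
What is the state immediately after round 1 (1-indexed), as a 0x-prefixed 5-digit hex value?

s_0 = plaintext = 0x445C4
s_1 = Round(s_0, k_0) = 0x15BFC
s_2 = Round(s_1, k_1) = 0x551F6
s_3 = Round(s_2, k_2) = 0x51C2C
s_4 = Round(s_3, k_3) = 0x5A020
s_5 = Round(s_4, k_4) = 0x6FC4E
s_6 = Round(s_5, k_5) = 0x98F9D
s_7 = Round(s_6, k_6) = 0xB73DB

0x15BFC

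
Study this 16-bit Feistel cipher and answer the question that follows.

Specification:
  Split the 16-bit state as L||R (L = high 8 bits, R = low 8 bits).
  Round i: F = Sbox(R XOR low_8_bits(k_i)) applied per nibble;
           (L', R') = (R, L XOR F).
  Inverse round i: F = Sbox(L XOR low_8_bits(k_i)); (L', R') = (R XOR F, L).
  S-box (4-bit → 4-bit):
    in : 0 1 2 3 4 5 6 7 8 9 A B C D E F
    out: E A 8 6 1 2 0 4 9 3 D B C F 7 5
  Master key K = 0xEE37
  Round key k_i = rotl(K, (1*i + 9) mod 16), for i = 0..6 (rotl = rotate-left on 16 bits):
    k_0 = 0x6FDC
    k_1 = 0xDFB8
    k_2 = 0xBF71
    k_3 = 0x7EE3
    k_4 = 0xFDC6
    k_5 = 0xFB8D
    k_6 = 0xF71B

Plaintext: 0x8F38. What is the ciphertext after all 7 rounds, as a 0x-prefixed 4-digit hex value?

0x8976

s_0 = plaintext = 0x8F38
s_1 = Round(s_0, k_0) = 0x38FE
s_2 = Round(s_1, k_1) = 0xFE28
s_3 = Round(s_2, k_2) = 0x28DD
s_4 = Round(s_3, k_3) = 0xDD4F
s_5 = Round(s_4, k_4) = 0x4F4E
s_6 = Round(s_5, k_5) = 0x4E89
s_7 = Round(s_6, k_6) = 0x8976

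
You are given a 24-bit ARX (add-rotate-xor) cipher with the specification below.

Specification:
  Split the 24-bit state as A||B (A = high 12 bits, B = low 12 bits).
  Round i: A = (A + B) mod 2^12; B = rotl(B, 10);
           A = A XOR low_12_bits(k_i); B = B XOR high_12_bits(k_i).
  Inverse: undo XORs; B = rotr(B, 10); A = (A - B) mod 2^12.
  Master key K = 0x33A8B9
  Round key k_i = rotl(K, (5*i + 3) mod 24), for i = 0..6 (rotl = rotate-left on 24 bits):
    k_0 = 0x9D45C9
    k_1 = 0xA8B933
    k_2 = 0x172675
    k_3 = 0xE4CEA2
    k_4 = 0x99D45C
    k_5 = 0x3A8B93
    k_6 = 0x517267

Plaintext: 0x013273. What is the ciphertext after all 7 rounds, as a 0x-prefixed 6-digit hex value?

0x8C431A

s_0 = plaintext = 0x013273
s_1 = Round(s_0, k_0) = 0x74F548
s_2 = Round(s_1, k_1) = 0x5A4BD9
s_3 = Round(s_2, k_2) = 0x708784
s_4 = Round(s_3, k_3) = 0x02EFAD
s_5 = Round(s_4, k_4) = 0xB87E76
s_6 = Round(s_5, k_5) = 0x26E835
s_7 = Round(s_6, k_6) = 0x8C431A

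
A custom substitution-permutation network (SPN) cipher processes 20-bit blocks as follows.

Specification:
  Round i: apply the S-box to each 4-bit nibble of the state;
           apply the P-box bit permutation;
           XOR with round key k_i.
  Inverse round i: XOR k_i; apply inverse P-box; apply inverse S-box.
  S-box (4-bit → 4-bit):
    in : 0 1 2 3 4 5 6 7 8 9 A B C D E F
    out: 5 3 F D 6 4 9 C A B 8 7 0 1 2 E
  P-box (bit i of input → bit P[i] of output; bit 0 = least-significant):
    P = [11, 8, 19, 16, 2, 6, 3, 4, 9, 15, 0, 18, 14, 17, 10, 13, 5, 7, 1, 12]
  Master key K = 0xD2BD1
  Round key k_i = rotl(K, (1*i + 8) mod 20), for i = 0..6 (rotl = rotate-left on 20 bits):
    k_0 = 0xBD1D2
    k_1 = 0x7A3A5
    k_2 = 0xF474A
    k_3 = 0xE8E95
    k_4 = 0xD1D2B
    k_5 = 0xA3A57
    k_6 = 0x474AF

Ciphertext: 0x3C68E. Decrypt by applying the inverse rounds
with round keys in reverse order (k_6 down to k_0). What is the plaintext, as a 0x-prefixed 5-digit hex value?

0x3F3DA

s_0 = ciphertext = 0x3C68E
s_1 = InvRound(s_0, k_6) = 0x682CA
s_2 = InvRound(s_1, k_5) = 0x8AF30
s_3 = InvRound(s_2, k_4) = 0x7A27A
s_4 = InvRound(s_3, k_3) = 0xB75B3
s_5 = InvRound(s_4, k_2) = 0x9A3FC
s_6 = InvRound(s_5, k_1) = 0xCE7F5
s_7 = InvRound(s_6, k_0) = 0x3F3DA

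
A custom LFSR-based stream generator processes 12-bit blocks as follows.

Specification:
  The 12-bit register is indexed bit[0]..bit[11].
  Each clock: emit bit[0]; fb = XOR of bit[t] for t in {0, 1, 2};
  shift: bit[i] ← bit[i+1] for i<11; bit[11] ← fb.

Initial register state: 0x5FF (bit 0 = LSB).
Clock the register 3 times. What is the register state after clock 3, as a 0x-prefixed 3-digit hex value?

0xEBF

reg_0 = 0x5FF
clock 1: out=1, reg = 0xAFF
clock 2: out=1, reg = 0xD7F
clock 3: out=1, reg = 0xEBF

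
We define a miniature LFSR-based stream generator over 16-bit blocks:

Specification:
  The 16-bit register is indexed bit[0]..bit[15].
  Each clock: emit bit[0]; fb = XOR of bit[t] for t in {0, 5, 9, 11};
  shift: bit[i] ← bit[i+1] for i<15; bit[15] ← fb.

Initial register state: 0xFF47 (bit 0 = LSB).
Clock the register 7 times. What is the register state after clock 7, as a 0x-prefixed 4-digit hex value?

reg_0 = 0xFF47
clock 1: out=1, reg = 0xFFA3
clock 2: out=1, reg = 0x7FD1
clock 3: out=1, reg = 0xBFE8
clock 4: out=0, reg = 0xDFF4
clock 5: out=0, reg = 0xEFFA
clock 6: out=0, reg = 0xF7FD
clock 7: out=1, reg = 0xFBFE

0xFBFE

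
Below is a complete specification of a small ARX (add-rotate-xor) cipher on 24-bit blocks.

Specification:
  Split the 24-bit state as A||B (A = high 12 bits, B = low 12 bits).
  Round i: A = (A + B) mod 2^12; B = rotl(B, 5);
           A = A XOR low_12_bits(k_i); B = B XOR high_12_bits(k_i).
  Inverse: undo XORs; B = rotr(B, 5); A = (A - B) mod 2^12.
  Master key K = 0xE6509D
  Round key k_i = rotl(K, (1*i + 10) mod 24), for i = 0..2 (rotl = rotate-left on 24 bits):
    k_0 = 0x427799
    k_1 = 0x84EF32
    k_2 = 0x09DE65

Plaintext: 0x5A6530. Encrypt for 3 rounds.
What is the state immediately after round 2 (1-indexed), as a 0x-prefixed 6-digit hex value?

0x04EDEA

s_0 = plaintext = 0x5A6530
s_1 = Round(s_0, k_0) = 0xD4F22D
s_2 = Round(s_1, k_1) = 0x04EDEA
s_3 = Round(s_2, k_2) = 0x05DDC6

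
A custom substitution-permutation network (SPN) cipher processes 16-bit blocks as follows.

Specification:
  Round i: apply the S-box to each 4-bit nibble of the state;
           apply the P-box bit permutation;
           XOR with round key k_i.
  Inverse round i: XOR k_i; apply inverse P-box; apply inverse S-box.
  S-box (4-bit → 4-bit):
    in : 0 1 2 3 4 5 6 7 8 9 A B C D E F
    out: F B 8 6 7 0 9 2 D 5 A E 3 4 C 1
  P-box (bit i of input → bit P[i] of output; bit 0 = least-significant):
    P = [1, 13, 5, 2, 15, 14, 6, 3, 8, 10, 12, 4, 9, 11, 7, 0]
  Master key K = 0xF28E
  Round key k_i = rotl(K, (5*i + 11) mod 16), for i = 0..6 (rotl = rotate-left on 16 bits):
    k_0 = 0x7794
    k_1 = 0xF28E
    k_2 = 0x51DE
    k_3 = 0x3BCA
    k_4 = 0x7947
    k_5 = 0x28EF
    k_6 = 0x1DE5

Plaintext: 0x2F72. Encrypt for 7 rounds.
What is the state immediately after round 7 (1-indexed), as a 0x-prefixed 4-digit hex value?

0xC566

s_0 = plaintext = 0x2F72
s_1 = Round(s_0, k_0) = 0x3691
s_2 = Round(s_1, k_1) = 0x5B58
s_3 = Round(s_2, k_2) = 0x45E8
s_4 = Round(s_3, k_3) = 0x3124
s_5 = Round(s_4, k_4) = 0x54FD
s_6 = Round(s_5, k_5) = 0xBDCF
s_7 = Round(s_6, k_6) = 0xC566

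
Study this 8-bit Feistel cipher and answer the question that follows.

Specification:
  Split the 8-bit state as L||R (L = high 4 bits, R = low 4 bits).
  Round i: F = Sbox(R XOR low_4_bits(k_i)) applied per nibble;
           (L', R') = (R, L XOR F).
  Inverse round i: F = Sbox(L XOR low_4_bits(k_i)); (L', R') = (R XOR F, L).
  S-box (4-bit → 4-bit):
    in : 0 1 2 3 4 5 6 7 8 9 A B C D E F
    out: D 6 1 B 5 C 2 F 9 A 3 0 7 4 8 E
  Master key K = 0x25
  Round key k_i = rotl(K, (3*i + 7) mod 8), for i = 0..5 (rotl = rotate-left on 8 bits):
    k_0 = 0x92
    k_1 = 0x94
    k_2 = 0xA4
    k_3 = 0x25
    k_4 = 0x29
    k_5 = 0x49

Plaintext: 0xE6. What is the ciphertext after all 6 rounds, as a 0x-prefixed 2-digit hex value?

0xCE

s_0 = plaintext = 0xE6
s_1 = Round(s_0, k_0) = 0x6B
s_2 = Round(s_1, k_1) = 0xB8
s_3 = Round(s_2, k_2) = 0x8C
s_4 = Round(s_3, k_3) = 0xC2
s_5 = Round(s_4, k_4) = 0x2C
s_6 = Round(s_5, k_5) = 0xCE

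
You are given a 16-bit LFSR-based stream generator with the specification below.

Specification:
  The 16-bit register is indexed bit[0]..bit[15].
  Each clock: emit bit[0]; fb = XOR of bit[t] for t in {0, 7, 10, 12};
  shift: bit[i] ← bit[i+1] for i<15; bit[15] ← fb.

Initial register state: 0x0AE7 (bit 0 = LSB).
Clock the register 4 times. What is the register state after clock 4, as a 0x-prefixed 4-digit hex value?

0x00AE

reg_0 = 0x0AE7
clock 1: out=1, reg = 0x0573
clock 2: out=1, reg = 0x02B9
clock 3: out=1, reg = 0x015C
clock 4: out=0, reg = 0x00AE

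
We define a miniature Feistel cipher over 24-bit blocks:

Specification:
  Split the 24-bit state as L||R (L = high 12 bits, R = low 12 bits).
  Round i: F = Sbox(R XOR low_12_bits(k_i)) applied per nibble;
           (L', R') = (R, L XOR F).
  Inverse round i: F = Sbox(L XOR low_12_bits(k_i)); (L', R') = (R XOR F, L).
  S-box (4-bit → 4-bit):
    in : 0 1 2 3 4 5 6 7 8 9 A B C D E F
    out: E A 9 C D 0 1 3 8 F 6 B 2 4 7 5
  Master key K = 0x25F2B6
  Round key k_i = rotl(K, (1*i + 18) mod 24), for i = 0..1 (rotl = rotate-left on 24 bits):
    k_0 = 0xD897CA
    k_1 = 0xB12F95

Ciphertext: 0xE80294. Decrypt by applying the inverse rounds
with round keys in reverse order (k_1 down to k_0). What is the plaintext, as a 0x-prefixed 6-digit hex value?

0xBD7834

s_0 = ciphertext = 0xE80294
s_1 = InvRound(s_0, k_1) = 0x834E80
s_2 = InvRound(s_1, k_0) = 0xBD7834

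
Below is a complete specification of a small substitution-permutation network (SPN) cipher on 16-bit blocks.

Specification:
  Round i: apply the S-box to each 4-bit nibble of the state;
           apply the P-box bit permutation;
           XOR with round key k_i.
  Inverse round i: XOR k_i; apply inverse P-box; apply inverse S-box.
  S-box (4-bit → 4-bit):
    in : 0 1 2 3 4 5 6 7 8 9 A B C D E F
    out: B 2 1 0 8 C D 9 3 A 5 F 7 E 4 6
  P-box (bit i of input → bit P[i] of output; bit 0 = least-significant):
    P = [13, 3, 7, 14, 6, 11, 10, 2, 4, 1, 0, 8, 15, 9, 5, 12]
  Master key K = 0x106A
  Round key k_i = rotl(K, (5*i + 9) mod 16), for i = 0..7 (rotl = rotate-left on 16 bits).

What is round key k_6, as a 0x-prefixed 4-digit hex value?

0x3508

K = 0x106A
k_0 = rotl(K, (5*0+9) mod 16) = rotl(K, 9) = 0xD420
k_1 = rotl(K, (5*1+9) mod 16) = rotl(K, 14) = 0x841A
k_2 = rotl(K, (5*2+9) mod 16) = rotl(K, 3) = 0x8350
k_3 = rotl(K, (5*3+9) mod 16) = rotl(K, 8) = 0x6A10
k_4 = rotl(K, (5*4+9) mod 16) = rotl(K, 13) = 0x420D
k_5 = rotl(K, (5*5+9) mod 16) = rotl(K, 2) = 0x41A8
k_6 = rotl(K, (5*6+9) mod 16) = rotl(K, 7) = 0x3508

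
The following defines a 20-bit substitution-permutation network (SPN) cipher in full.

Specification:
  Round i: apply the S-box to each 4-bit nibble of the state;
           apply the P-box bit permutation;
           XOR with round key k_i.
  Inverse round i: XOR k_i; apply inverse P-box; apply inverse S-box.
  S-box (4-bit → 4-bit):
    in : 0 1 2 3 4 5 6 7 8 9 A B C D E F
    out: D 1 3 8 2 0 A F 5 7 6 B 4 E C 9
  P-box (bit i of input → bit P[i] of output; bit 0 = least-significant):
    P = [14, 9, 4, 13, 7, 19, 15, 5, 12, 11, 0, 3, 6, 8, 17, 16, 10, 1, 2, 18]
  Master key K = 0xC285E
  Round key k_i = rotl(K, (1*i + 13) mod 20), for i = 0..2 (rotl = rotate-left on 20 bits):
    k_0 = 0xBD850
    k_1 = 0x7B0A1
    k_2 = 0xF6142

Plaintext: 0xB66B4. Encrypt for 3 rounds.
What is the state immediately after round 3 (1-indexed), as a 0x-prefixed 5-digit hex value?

s_0 = plaintext = 0xB66B4
s_1 = Round(s_0, k_0) = 0x6D7FA
s_2 = Round(s_1, k_1) = 0x0AB1A
s_3 = Round(s_2, k_2) = 0x97EDE

0x97EDE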